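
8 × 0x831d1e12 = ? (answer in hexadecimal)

0x418e8f090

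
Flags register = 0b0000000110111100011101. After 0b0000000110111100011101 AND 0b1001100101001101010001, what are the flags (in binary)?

AND bit by bit (1 only where both bits are 1):
  0000000110111100011101
& 1001100101001101010001
= 0000000100001100010001

0b0000000100001100010001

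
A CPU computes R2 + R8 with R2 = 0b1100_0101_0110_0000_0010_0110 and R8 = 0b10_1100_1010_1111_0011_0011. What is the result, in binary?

Add column by column in base 2, right to left:
  0+1 = 1
  1+1 = 0 carry 1
  1+0+1 = 0 carry 1
  0+0+1 = 1
  0+1 = 1
  1+1 = 0 carry 1
  0+0+1 = 1
  0+0 = 0
  0+1 = 1
  0+1 = 1
  0+1 = 1
  0+1 = 1
  0+0 = 0
  1+1 = 0 carry 1
  1+0+1 = 0 carry 1
  0+1+1 = 0 carry 1
  1+0+1 = 0 carry 1
  0+0+1 = 1
  1+1 = 0 carry 1
  0+1+1 = 0 carry 1
  0+0+1 = 1
  0+1 = 1
  1+0 = 1
  1+0 = 1

0b111100100000111101011001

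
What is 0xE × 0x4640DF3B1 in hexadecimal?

Multiply each base-16 digit by 14, carrying:
  1×14 = 14 → write E
  B×14 = 154 → write A carry 9
  3×14+9 = 51 → write 3 carry 3
  F×14+3 = 213 → write 5 carry 13
  D×14+13 = 195 → write 3 carry 12
  0×14+12 = 12 → write C
  4×14 = 56 → write 8 carry 3
  6×14+3 = 87 → write 7 carry 5
  4×14+5 = 61 → write D carry 3
  remaining carry: 3

0x3D78C353AE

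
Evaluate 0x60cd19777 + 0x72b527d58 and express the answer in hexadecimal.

0xd382414cf

Add column by column in base 16, right to left:
  7+8 = f
  7+5 = c
  7+d = 4 carry 1
  9+7+1 = 1 carry 1
  1+2+1 = 4
  d+5 = 2 carry 1
  c+b+1 = 8 carry 1
  0+2+1 = 3
  6+7 = d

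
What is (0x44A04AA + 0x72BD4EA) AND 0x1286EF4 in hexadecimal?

0x1204894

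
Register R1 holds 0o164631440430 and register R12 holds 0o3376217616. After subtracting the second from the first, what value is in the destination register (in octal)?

0o161233220612

Subtract column by column in base 8:
  0-6 → 2 (borrow)
  3-1-1 → 1
  4-6 → 6 (borrow)
  0-7-1 → 0 (borrow)
  4-1-1 → 2
  4-2 → 2
  1-6 → 3 (borrow)
  3-7-1 → 3 (borrow)
  6-3-1 → 2
  4-3 → 1
  6-0 → 6
  1-0 → 1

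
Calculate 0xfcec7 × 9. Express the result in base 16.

Multiply each base-16 digit by 9, carrying:
  7×9 = 63 → write f carry 3
  c×9+3 = 111 → write f carry 6
  e×9+6 = 132 → write 4 carry 8
  c×9+8 = 116 → write 4 carry 7
  f×9+7 = 142 → write e carry 8
  remaining carry: 8

0x8e44ff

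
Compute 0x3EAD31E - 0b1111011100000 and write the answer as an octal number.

0o372532076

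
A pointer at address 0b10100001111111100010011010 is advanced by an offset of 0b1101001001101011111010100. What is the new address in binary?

0b100001011001101000001101110

Add column by column in base 2, right to left:
  0+0 = 0
  1+0 = 1
  0+1 = 1
  1+0 = 1
  1+1 = 0 carry 1
  0+0+1 = 1
  0+1 = 1
  1+1 = 0 carry 1
  0+1+1 = 0 carry 1
  0+1+1 = 0 carry 1
  0+1+1 = 0 carry 1
  1+0+1 = 0 carry 1
  1+1+1 = 1 carry 1
  1+0+1 = 0 carry 1
  1+1+1 = 1 carry 1
  1+1+1 = 1 carry 1
  1+0+1 = 0 carry 1
  1+0+1 = 0 carry 1
  1+1+1 = 1 carry 1
  0+0+1 = 1
  0+0 = 0
  0+1 = 1
  0+0 = 0
  1+1 = 0 carry 1
  0+1+1 = 0 carry 1
  1+0+1 = 0 carry 1
  final carry 1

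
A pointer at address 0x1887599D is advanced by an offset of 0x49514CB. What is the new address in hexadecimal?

Add column by column in base 16, right to left:
  D+B = 8 carry 1
  9+C+1 = 6 carry 1
  9+4+1 = E
  5+1 = 6
  7+5 = C
  8+9 = 1 carry 1
  8+4+1 = D
  1+0 = 1

0x1D1C6E68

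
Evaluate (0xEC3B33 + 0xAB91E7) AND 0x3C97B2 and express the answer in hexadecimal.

Add column by column in base 16, right to left:
  3+7 = A
  3+E = 1 carry 1
  B+1+1 = D
  3+9 = C
  C+B = 7 carry 1
  E+A+1 = 9 carry 1
  final carry 1
Sum = 0x197CD1A; now AND with 0x3C97B2:
  1&0=0, 9&3=1, 7&C=4, C&9=8, D&7=5, 1&B=1, A&2=2

0x148512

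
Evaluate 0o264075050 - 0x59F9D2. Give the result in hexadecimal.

0x2768056

0o264075050 = 0x2D07A28 in hexadecimal.
Subtract column by column in base 16:
  8-2 → 6
  2-D → 5 (borrow)
  A-9-1 → 0
  7-F → 8 (borrow)
  0-9-1 → 6 (borrow)
  D-5-1 → 7
  2-0 → 2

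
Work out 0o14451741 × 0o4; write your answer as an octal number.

Multiply each base-8 digit by 4, carrying:
  1×4 = 4 → write 4
  4×4 = 16 → write 0 carry 2
  7×4+2 = 30 → write 6 carry 3
  1×4+3 = 7 → write 7
  5×4 = 20 → write 4 carry 2
  4×4+2 = 18 → write 2 carry 2
  4×4+2 = 18 → write 2 carry 2
  1×4+2 = 6 → write 6

0o62247604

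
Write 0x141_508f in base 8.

0o120250217

Expand each hex digit to 4 bits: 1=0001 4=0100 1=0001 5=0101 0=0000 8=1000 f=1111.
Group the bits in threes: 001 010 000 010 101 000 010 001 111 → 120250217.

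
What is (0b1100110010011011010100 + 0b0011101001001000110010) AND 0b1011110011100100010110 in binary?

0b10011100100000110

Add column by column in base 2, right to left:
  0+0 = 0
  0+1 = 1
  1+0 = 1
  0+0 = 0
  1+1 = 0 carry 1
  0+1+1 = 0 carry 1
  1+0+1 = 0 carry 1
  1+0+1 = 0 carry 1
  0+0+1 = 1
  1+1 = 0 carry 1
  1+0+1 = 0 carry 1
  0+0+1 = 1
  0+1 = 1
  1+0 = 1
  0+0 = 0
  0+1 = 1
  1+0 = 1
  1+1 = 0 carry 1
  0+1+1 = 0 carry 1
  0+1+1 = 0 carry 1
  1+0+1 = 0 carry 1
  1+0+1 = 0 carry 1
  final carry 1
Sum = 0b10000011011100100000110; now AND with 0b1011110011100100010110:
  10000011011100100000110
& 01011110011100100010110
= 00000010011100100000110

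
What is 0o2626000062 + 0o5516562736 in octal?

0o10344563020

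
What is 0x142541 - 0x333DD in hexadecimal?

0x10F164

Subtract column by column in base 16:
  1-D → 4 (borrow)
  4-D-1 → 6 (borrow)
  5-3-1 → 1
  2-3 → F (borrow)
  4-3-1 → 0
  1-0 → 1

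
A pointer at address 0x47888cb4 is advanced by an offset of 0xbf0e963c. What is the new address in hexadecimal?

Add column by column in base 16, right to left:
  4+c = 0 carry 1
  b+3+1 = f
  c+6 = 2 carry 1
  8+9+1 = 2 carry 1
  8+e+1 = 7 carry 1
  8+0+1 = 9
  7+f = 6 carry 1
  4+b+1 = 0 carry 1
  final carry 1

0x1069722f0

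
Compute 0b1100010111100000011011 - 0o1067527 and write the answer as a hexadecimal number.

0x2D08C4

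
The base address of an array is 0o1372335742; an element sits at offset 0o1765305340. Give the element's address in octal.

Add column by column in base 8, right to left:
  2+0 = 2
  4+4 = 0 carry 1
  7+3+1 = 3 carry 1
  5+5+1 = 3 carry 1
  3+0+1 = 4
  3+3 = 6
  2+5 = 7
  7+6 = 5 carry 1
  3+7+1 = 3 carry 1
  1+1+1 = 3

0o3357643302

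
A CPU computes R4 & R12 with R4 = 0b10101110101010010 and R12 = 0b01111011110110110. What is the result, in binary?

0b00101010100010010

AND bit by bit (1 only where both bits are 1):
  10101110101010010
& 01111011110110110
= 00101010100010010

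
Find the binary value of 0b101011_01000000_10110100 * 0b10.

0b10101101000000101101000

Multiply each base-2 digit by 2, carrying:
  0×2 = 0 → write 0
  0×2 = 0 → write 0
  1×2 = 2 → write 0 carry 1
  0×2+1 = 1 → write 1
  1×2 = 2 → write 0 carry 1
  1×2+1 = 3 → write 1 carry 1
  0×2+1 = 1 → write 1
  1×2 = 2 → write 0 carry 1
  0×2+1 = 1 → write 1
  0×2 = 0 → write 0
  0×2 = 0 → write 0
  0×2 = 0 → write 0
  0×2 = 0 → write 0
  0×2 = 0 → write 0
  1×2 = 2 → write 0 carry 1
  0×2+1 = 1 → write 1
  1×2 = 2 → write 0 carry 1
  1×2+1 = 3 → write 1 carry 1
  0×2+1 = 1 → write 1
  1×2 = 2 → write 0 carry 1
  0×2+1 = 1 → write 1
  1×2 = 2 → write 0 carry 1
  remaining carry: 1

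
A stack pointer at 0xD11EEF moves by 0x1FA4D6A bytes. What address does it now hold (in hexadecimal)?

0x2CB6C59

Add column by column in base 16, right to left:
  F+A = 9 carry 1
  E+6+1 = 5 carry 1
  E+D+1 = C carry 1
  1+4+1 = 6
  1+A = B
  D+F = C carry 1
  0+1+1 = 2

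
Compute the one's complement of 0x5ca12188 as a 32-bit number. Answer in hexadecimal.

0xa35ede77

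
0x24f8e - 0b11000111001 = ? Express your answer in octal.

0o444525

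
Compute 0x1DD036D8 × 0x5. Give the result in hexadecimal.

0x95111238

Multiply each base-16 digit by 5, carrying:
  8×5 = 40 → write 8 carry 2
  D×5+2 = 67 → write 3 carry 4
  6×5+4 = 34 → write 2 carry 2
  3×5+2 = 17 → write 1 carry 1
  0×5+1 = 1 → write 1
  D×5 = 65 → write 1 carry 4
  D×5+4 = 69 → write 5 carry 4
  1×5+4 = 9 → write 9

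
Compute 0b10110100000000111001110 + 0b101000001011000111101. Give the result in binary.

0b11011100001100000001011

Add column by column in base 2, right to left:
  0+1 = 1
  1+0 = 1
  1+1 = 0 carry 1
  1+1+1 = 1 carry 1
  0+1+1 = 0 carry 1
  0+1+1 = 0 carry 1
  1+0+1 = 0 carry 1
  1+0+1 = 0 carry 1
  1+0+1 = 0 carry 1
  0+1+1 = 0 carry 1
  0+1+1 = 0 carry 1
  0+0+1 = 1
  0+1 = 1
  0+0 = 0
  0+0 = 0
  0+0 = 0
  0+0 = 0
  1+0 = 1
  0+1 = 1
  1+0 = 1
  1+1 = 0 carry 1
  0+0+1 = 1
  1+0 = 1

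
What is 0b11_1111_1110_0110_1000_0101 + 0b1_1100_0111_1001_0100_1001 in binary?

Add column by column in base 2, right to left:
  1+1 = 0 carry 1
  0+0+1 = 1
  1+0 = 1
  0+1 = 1
  0+0 = 0
  0+0 = 0
  0+1 = 1
  1+0 = 1
  0+1 = 1
  1+0 = 1
  1+0 = 1
  0+1 = 1
  0+1 = 1
  1+1 = 0 carry 1
  1+1+1 = 1 carry 1
  1+0+1 = 0 carry 1
  1+0+1 = 0 carry 1
  1+0+1 = 0 carry 1
  1+1+1 = 1 carry 1
  1+1+1 = 1 carry 1
  1+1+1 = 1 carry 1
  1+0+1 = 0 carry 1
  final carry 1

0b10111000101111111001110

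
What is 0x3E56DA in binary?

Expand each hex digit to 4 bits: 3=0011 E=1110 5=0101 6=0110 D=1101 A=1010.

0b1111100101011011011010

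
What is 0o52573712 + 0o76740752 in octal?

0o151534664

Add column by column in base 8, right to left:
  2+2 = 4
  1+5 = 6
  7+7 = 6 carry 1
  3+0+1 = 4
  7+4 = 3 carry 1
  5+7+1 = 5 carry 1
  2+6+1 = 1 carry 1
  5+7+1 = 5 carry 1
  final carry 1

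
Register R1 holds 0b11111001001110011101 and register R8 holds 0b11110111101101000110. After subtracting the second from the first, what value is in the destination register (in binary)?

Subtract column by column in base 2:
  1-0 → 1
  0-1 → 1 (borrow)
  1-1-1 → 1 (borrow)
  1-0-1 → 0
  1-0 → 1
  0-0 → 0
  0-1 → 1 (borrow)
  1-0-1 → 0
  1-1 → 0
  1-1 → 0
  0-0 → 0
  0-1 → 1 (borrow)
  1-1-1 → 1 (borrow)
  0-1-1 → 0 (borrow)
  0-1-1 → 0 (borrow)
  1-0-1 → 0
  1-1 → 0
  1-1 → 0
  1-1 → 0
  1-1 → 0

0b1100001010111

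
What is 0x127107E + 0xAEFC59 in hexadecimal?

0x1D60CD7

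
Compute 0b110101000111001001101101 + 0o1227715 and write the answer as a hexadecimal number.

0b110101000111001001101101 = 0xD4726D in hexadecimal.
0o1227715 = 0x52FCD in hexadecimal.
Add column by column in base 16, right to left:
  D+D = A carry 1
  6+C+1 = 3 carry 1
  2+F+1 = 2 carry 1
  7+2+1 = A
  4+5 = 9
  D+0 = D

0xD9A23A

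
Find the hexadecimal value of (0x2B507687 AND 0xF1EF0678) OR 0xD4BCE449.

0x2B507687 AND 0xF1EF0678 = 0x21400600.
Then OR with 0xD4BCE449.

0xF5FCE649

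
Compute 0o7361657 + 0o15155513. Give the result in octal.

0o24537372

Add column by column in base 8, right to left:
  7+3 = 2 carry 1
  5+1+1 = 7
  6+5 = 3 carry 1
  1+5+1 = 7
  6+5 = 3 carry 1
  3+1+1 = 5
  7+5 = 4 carry 1
  0+1+1 = 2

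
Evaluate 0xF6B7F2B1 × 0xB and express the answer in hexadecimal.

0xA99E76D9B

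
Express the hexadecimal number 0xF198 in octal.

Expand each hex digit to 4 bits: F=1111 1=0001 9=1001 8=1000.
Group the bits in threes: 001 111 000 110 011 000 → 170630.

0o170630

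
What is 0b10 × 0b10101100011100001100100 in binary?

0b101011000111000011001000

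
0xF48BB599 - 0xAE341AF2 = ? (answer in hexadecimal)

Subtract column by column in base 16:
  9-2 → 7
  9-F → A (borrow)
  5-A-1 → A (borrow)
  B-1-1 → 9
  B-4 → 7
  8-3 → 5
  4-E → 6 (borrow)
  F-A-1 → 4

0x46579AA7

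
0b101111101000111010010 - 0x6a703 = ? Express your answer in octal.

0o4225317

0b101111101000111010010 = 0o5750722 in octal.
0x6a703 = 0o1523403 in octal.
Subtract column by column in base 8:
  2-3 → 7 (borrow)
  2-0-1 → 1
  7-4 → 3
  0-3 → 5 (borrow)
  5-2-1 → 2
  7-5 → 2
  5-1 → 4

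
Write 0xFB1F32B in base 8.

0o1754371453

Expand each hex digit to 4 bits: F=1111 B=1011 1=0001 F=1111 3=0011 2=0010 B=1011.
Group the bits in threes: 001 111 101 100 011 111 001 100 101 011 → 1754371453.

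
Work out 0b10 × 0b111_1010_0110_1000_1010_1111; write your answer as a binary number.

0b111101001101000101011110

Multiply each base-2 digit by 2, carrying:
  1×2 = 2 → write 0 carry 1
  1×2+1 = 3 → write 1 carry 1
  1×2+1 = 3 → write 1 carry 1
  1×2+1 = 3 → write 1 carry 1
  0×2+1 = 1 → write 1
  1×2 = 2 → write 0 carry 1
  0×2+1 = 1 → write 1
  1×2 = 2 → write 0 carry 1
  0×2+1 = 1 → write 1
  0×2 = 0 → write 0
  0×2 = 0 → write 0
  1×2 = 2 → write 0 carry 1
  0×2+1 = 1 → write 1
  1×2 = 2 → write 0 carry 1
  1×2+1 = 3 → write 1 carry 1
  0×2+1 = 1 → write 1
  0×2 = 0 → write 0
  1×2 = 2 → write 0 carry 1
  0×2+1 = 1 → write 1
  1×2 = 2 → write 0 carry 1
  1×2+1 = 3 → write 1 carry 1
  1×2+1 = 3 → write 1 carry 1
  1×2+1 = 3 → write 1 carry 1
  remaining carry: 1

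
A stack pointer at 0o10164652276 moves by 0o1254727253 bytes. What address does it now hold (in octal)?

0o11441601551

Add column by column in base 8, right to left:
  6+3 = 1 carry 1
  7+5+1 = 5 carry 1
  2+2+1 = 5
  2+7 = 1 carry 1
  5+2+1 = 0 carry 1
  6+7+1 = 6 carry 1
  4+4+1 = 1 carry 1
  6+5+1 = 4 carry 1
  1+2+1 = 4
  0+1 = 1
  1+0 = 1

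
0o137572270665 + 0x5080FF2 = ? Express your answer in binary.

0b1100000010111100011000000110100111

0o137572270665 = 0b1011111101111010010111000110110101 in binary.
0x5080FF2 = 0b101000010000000111111110010 in binary.
Add column by column in base 2, right to left:
  1+0 = 1
  0+1 = 1
  1+0 = 1
  0+0 = 0
  1+1 = 0 carry 1
  1+1+1 = 1 carry 1
  0+1+1 = 0 carry 1
  1+1+1 = 1 carry 1
  1+1+1 = 1 carry 1
  0+1+1 = 0 carry 1
  0+1+1 = 0 carry 1
  0+1+1 = 0 carry 1
  1+0+1 = 0 carry 1
  1+0+1 = 0 carry 1
  1+0+1 = 0 carry 1
  0+0+1 = 1
  1+0 = 1
  0+0 = 0
  0+0 = 0
  1+1 = 0 carry 1
  0+0+1 = 1
  1+0 = 1
  1+0 = 1
  1+0 = 1
  1+1 = 0 carry 1
  0+0+1 = 1
  1+1 = 0 carry 1
  1+0+1 = 0 carry 1
  1+0+1 = 0 carry 1
  1+0+1 = 0 carry 1
  1+0+1 = 0 carry 1
  1+0+1 = 0 carry 1
  0+0+1 = 1
  1+0 = 1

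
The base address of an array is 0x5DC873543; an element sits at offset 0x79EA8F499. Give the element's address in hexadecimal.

Add column by column in base 16, right to left:
  3+9 = C
  4+9 = D
  5+4 = 9
  3+F = 2 carry 1
  7+8+1 = 0 carry 1
  8+A+1 = 3 carry 1
  C+E+1 = B carry 1
  D+9+1 = 7 carry 1
  5+7+1 = D

0xD7B3029DC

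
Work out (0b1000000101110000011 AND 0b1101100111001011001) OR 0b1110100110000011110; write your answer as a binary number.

0b1110100111000011111

0b1000000101110000011 AND 0b1101100111001011001 = 0b1000000101000000001.
Then OR with 0b1110100110000011110.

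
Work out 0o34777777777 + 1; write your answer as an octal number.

0o35000000000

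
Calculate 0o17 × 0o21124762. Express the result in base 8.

0o401372456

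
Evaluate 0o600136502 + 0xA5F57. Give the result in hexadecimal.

0x60B1C99

0o600136502 = 0x600BD42 in hexadecimal.
Add column by column in base 16, right to left:
  2+7 = 9
  4+5 = 9
  D+F = C carry 1
  B+5+1 = 1 carry 1
  0+A+1 = B
  0+0 = 0
  6+0 = 6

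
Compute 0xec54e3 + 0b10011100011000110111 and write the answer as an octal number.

0o75415432

0xec54e3 = 0o73052343 in octal.
0b10011100011000110111 = 0o2343067 in octal.
Add column by column in base 8, right to left:
  3+7 = 2 carry 1
  4+6+1 = 3 carry 1
  3+0+1 = 4
  2+3 = 5
  5+4 = 1 carry 1
  0+3+1 = 4
  3+2 = 5
  7+0 = 7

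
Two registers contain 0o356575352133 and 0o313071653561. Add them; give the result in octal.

0o671667225714

Add column by column in base 8, right to left:
  3+1 = 4
  3+6 = 1 carry 1
  1+5+1 = 7
  2+3 = 5
  5+5 = 2 carry 1
  3+6+1 = 2 carry 1
  5+1+1 = 7
  7+7 = 6 carry 1
  5+0+1 = 6
  6+3 = 1 carry 1
  5+1+1 = 7
  3+3 = 6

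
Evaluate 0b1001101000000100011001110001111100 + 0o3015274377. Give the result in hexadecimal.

0b1001101000000100011001110001111100 = 0x268119C7C in hexadecimal.
0o3015274377 = 0x183578FF in hexadecimal.
Add column by column in base 16, right to left:
  C+F = B carry 1
  7+F+1 = 7 carry 1
  C+8+1 = 5 carry 1
  9+7+1 = 1 carry 1
  1+5+1 = 7
  1+3 = 4
  8+8 = 0 carry 1
  6+1+1 = 8
  2+0 = 2

0x28047157B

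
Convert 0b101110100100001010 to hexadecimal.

Group the bits into nibbles: 0010 1110 1001 0000 1010 → 2E90A.

0x2E90A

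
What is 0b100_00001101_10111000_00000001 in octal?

0o403334001

Group the bits in threes: 100 000 011 011 011 100 000 000 001 → 403334001.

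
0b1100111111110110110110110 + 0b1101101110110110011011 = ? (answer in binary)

0b1110101101101101101010001

Add column by column in base 2, right to left:
  0+1 = 1
  1+1 = 0 carry 1
  1+0+1 = 0 carry 1
  0+1+1 = 0 carry 1
  1+1+1 = 1 carry 1
  1+0+1 = 0 carry 1
  0+0+1 = 1
  1+1 = 0 carry 1
  1+1+1 = 1 carry 1
  0+0+1 = 1
  1+1 = 0 carry 1
  1+1+1 = 1 carry 1
  0+0+1 = 1
  1+1 = 0 carry 1
  1+1+1 = 1 carry 1
  1+1+1 = 1 carry 1
  1+0+1 = 0 carry 1
  1+1+1 = 1 carry 1
  1+1+1 = 1 carry 1
  1+0+1 = 0 carry 1
  1+1+1 = 1 carry 1
  0+1+1 = 0 carry 1
  0+0+1 = 1
  1+0 = 1
  1+0 = 1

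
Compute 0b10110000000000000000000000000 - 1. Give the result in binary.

0b10101111111111111111111111111

The trailing 25 digits are 0, so subtracting 1 borrows through: they become 1 and the next digit up decrements.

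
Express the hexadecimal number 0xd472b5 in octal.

Expand each hex digit to 4 bits: d=1101 4=0100 7=0111 2=0010 b=1011 5=0101.
Group the bits in threes: 110 101 000 111 001 010 110 101 → 65071265.

0o65071265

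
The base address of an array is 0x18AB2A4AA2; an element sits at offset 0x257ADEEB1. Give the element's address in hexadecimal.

0x1B02D83953

Add column by column in base 16, right to left:
  2+1 = 3
  A+B = 5 carry 1
  A+E+1 = 9 carry 1
  4+E+1 = 3 carry 1
  A+D+1 = 8 carry 1
  2+A+1 = D
  B+7 = 2 carry 1
  A+5+1 = 0 carry 1
  8+2+1 = B
  1+0 = 1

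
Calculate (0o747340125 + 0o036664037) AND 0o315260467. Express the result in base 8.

Add column by column in base 8, right to left:
  5+7 = 4 carry 1
  2+3+1 = 6
  1+0 = 1
  0+4 = 4
  4+6 = 2 carry 1
  3+6+1 = 2 carry 1
  7+6+1 = 6 carry 1
  4+3+1 = 0 carry 1
  7+0+1 = 0 carry 1
  final carry 1
Sum = 0o1006224164; now AND with 0o315260467:
  1&0=0, 0&3=0, 0&1=0, 6&5=4, 2&2=2, 2&6=2, 4&0=0, 1&4=0, 6&6=6, 4&7=4

0o4220064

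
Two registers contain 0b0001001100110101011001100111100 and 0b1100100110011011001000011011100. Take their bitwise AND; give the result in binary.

AND bit by bit (1 only where both bits are 1):
  0001001100110101011001100111100
& 1100100110011011001000011011100
= 0000000100010001001000000011100

0b0000000100010001001000000011100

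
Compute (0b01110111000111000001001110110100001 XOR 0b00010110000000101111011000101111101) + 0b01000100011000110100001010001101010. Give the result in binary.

First 0b01110111000111000001001110110100001 XOR 0b00010110000000101111011000101111101 = 0b01100001000111101110010110011011100.
Add column by column in base 2, right to left:
  0+0 = 0
  0+1 = 1
  1+0 = 1
  1+1 = 0 carry 1
  1+0+1 = 0 carry 1
  0+1+1 = 0 carry 1
  1+1+1 = 1 carry 1
  1+0+1 = 0 carry 1
  0+0+1 = 1
  0+0 = 0
  1+1 = 0 carry 1
  1+0+1 = 0 carry 1
  0+1+1 = 0 carry 1
  1+0+1 = 0 carry 1
  0+0+1 = 1
  0+0 = 0
  1+0 = 1
  1+1 = 0 carry 1
  1+0+1 = 0 carry 1
  0+1+1 = 0 carry 1
  1+1+1 = 1 carry 1
  1+0+1 = 0 carry 1
  1+0+1 = 0 carry 1
  1+0+1 = 0 carry 1
  0+1+1 = 0 carry 1
  0+1+1 = 0 carry 1
  0+0+1 = 1
  1+0 = 1
  0+0 = 0
  0+1 = 1
  0+0 = 0
  0+0 = 0
  1+0 = 1
  1+1 = 0 carry 1
  final carry 1

0b10100101100000100010100000101000110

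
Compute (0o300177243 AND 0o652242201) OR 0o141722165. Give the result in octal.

0o341762365

0o300177243 AND 0o652242201 = 0o200042201.
Then OR with 0o141722165.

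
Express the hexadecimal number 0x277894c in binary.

0b10011101111000100101001100

Expand each hex digit to 4 bits: 2=0010 7=0111 7=0111 8=1000 9=1001 4=0100 c=1100.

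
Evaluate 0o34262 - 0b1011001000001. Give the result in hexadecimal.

0x2271

0o34262 = 0x38b2 in hexadecimal.
0b1011001000001 = 0x1641 in hexadecimal.
Subtract column by column in base 16:
  2-1 → 1
  b-4 → 7
  8-6 → 2
  3-1 → 2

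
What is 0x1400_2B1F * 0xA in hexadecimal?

0xC801AF36

Multiply each base-16 digit by 10, carrying:
  F×10 = 150 → write 6 carry 9
  1×10+9 = 19 → write 3 carry 1
  B×10+1 = 111 → write F carry 6
  2×10+6 = 26 → write A carry 1
  0×10+1 = 1 → write 1
  0×10 = 0 → write 0
  4×10 = 40 → write 8 carry 2
  1×10+2 = 12 → write C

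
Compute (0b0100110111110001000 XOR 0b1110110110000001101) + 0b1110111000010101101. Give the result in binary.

0b11000111010000110010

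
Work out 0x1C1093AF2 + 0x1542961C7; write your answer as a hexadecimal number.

0x315329CB9

Add column by column in base 16, right to left:
  2+7 = 9
  F+C = B carry 1
  A+1+1 = C
  3+6 = 9
  9+9 = 2 carry 1
  0+2+1 = 3
  1+4 = 5
  C+5 = 1 carry 1
  1+1+1 = 3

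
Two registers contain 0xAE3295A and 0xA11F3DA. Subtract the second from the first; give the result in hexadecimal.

Subtract column by column in base 16:
  A-A → 0
  5-D → 8 (borrow)
  9-3-1 → 5
  2-F → 3 (borrow)
  3-1-1 → 1
  E-1 → D
  A-A → 0

0xD13580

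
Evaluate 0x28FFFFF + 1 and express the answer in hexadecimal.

The trailing 5 digits are F (max in base 16), so adding 1 cascades: they roll to 0 and the next digit up increments.

0x2900000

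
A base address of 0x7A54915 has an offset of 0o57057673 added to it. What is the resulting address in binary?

0b1000011000011010100011010000

0x7A54915 = 0b111101001010100100100010101 in binary.
0o57057673 = 0b101111000101111110111011 in binary.
Add column by column in base 2, right to left:
  1+1 = 0 carry 1
  0+1+1 = 0 carry 1
  1+0+1 = 0 carry 1
  0+1+1 = 0 carry 1
  1+1+1 = 1 carry 1
  0+1+1 = 0 carry 1
  0+0+1 = 1
  0+1 = 1
  1+1 = 0 carry 1
  0+1+1 = 0 carry 1
  0+1+1 = 0 carry 1
  1+1+1 = 1 carry 1
  0+1+1 = 0 carry 1
  0+0+1 = 1
  1+1 = 0 carry 1
  0+0+1 = 1
  1+0 = 1
  0+0 = 0
  1+1 = 0 carry 1
  0+1+1 = 0 carry 1
  0+1+1 = 0 carry 1
  1+1+1 = 1 carry 1
  0+0+1 = 1
  1+1 = 0 carry 1
  1+0+1 = 0 carry 1
  1+0+1 = 0 carry 1
  1+0+1 = 0 carry 1
  final carry 1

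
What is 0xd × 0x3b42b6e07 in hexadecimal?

0x302634965b

Multiply each base-16 digit by 13, carrying:
  7×13 = 91 → write b carry 5
  0×13+5 = 5 → write 5
  e×13 = 182 → write 6 carry 11
  6×13+11 = 89 → write 9 carry 5
  b×13+5 = 148 → write 4 carry 9
  2×13+9 = 35 → write 3 carry 2
  4×13+2 = 54 → write 6 carry 3
  b×13+3 = 146 → write 2 carry 9
  3×13+9 = 48 → write 0 carry 3
  remaining carry: 3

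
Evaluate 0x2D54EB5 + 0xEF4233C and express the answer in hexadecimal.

0x11C971F1

Add column by column in base 16, right to left:
  5+C = 1 carry 1
  B+3+1 = F
  E+3 = 1 carry 1
  4+2+1 = 7
  5+4 = 9
  D+F = C carry 1
  2+E+1 = 1 carry 1
  final carry 1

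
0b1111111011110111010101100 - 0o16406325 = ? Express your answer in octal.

0b1111111011110111010101100 = 0o177367254 in octal.
Subtract column by column in base 8:
  4-5 → 7 (borrow)
  5-2-1 → 2
  2-3 → 7 (borrow)
  7-6-1 → 0
  6-0 → 6
  3-4 → 7 (borrow)
  7-6-1 → 0
  7-1 → 6
  1-0 → 1

0o160760727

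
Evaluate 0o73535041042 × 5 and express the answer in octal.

Multiply each base-8 digit by 5, carrying:
  2×5 = 10 → write 2 carry 1
  4×5+1 = 21 → write 5 carry 2
  0×5+2 = 2 → write 2
  1×5 = 5 → write 5
  4×5 = 20 → write 4 carry 2
  0×5+2 = 2 → write 2
  5×5 = 25 → write 1 carry 3
  3×5+3 = 18 → write 2 carry 2
  5×5+2 = 27 → write 3 carry 3
  3×5+3 = 18 → write 2 carry 2
  7×5+2 = 37 → write 5 carry 4
  remaining carry: 4

0o452321245252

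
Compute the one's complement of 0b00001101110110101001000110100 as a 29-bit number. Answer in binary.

Invert each bit: 00001101110110101001000110100 → 11110010001001010110111001011.

0b11110010001001010110111001011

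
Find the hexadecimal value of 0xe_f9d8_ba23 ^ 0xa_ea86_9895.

0x4135e22b6

XOR each hex digit independently (no carries):
  e^a=4, f^e=1, 9^a=3, d^8=5, 8^6=e, b^9=2, a^8=2, 2^9=b, 3^5=6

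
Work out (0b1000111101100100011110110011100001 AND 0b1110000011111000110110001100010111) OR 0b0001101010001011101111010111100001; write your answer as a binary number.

0b1000111101100100011110110011100001 AND 0b1110000011111000110110001100010111 = 0b1000000001100000010110000000000001.
Then OR with 0b0001101010001011101111010111100001.

0b1001101011101011111111010111100001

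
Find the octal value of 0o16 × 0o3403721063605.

0o61066557324506

Multiply each base-8 digit by 14, carrying:
  5×14 = 70 → write 6 carry 8
  0×14+8 = 8 → write 0 carry 1
  6×14+1 = 85 → write 5 carry 10
  3×14+10 = 52 → write 4 carry 6
  6×14+6 = 90 → write 2 carry 11
  0×14+11 = 11 → write 3 carry 1
  1×14+1 = 15 → write 7 carry 1
  2×14+1 = 29 → write 5 carry 3
  7×14+3 = 101 → write 5 carry 12
  3×14+12 = 54 → write 6 carry 6
  0×14+6 = 6 → write 6
  4×14 = 56 → write 0 carry 7
  3×14+7 = 49 → write 1 carry 6
  remaining carry: 6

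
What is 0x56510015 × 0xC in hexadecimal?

0x40BCC00FC

Multiply each base-16 digit by 12, carrying:
  5×12 = 60 → write C carry 3
  1×12+3 = 15 → write F
  0×12 = 0 → write 0
  0×12 = 0 → write 0
  1×12 = 12 → write C
  5×12 = 60 → write C carry 3
  6×12+3 = 75 → write B carry 4
  5×12+4 = 64 → write 0 carry 4
  remaining carry: 4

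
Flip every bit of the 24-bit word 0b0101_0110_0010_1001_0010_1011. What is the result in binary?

0b101010011101011011010100

Invert each bit: 010101100010100100101011 → 101010011101011011010100.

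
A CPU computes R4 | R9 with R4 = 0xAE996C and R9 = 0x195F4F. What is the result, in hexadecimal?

0xBFDF6F

OR each hex digit independently (no carries):
  A|1=B, E|9=F, 9|5=D, 9|F=F, 6|4=6, C|F=F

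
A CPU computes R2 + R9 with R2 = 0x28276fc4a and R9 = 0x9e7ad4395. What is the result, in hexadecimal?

Add column by column in base 16, right to left:
  a+5 = f
  4+9 = d
  c+3 = f
  f+4 = 3 carry 1
  6+d+1 = 4 carry 1
  7+a+1 = 2 carry 1
  2+7+1 = a
  8+e = 6 carry 1
  2+9+1 = c

0xc6a243fdf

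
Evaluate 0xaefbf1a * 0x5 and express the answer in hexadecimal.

Multiply each base-16 digit by 5, carrying:
  a×5 = 50 → write 2 carry 3
  1×5+3 = 8 → write 8
  f×5 = 75 → write b carry 4
  b×5+4 = 59 → write b carry 3
  f×5+3 = 78 → write e carry 4
  e×5+4 = 74 → write a carry 4
  a×5+4 = 54 → write 6 carry 3
  remaining carry: 3

0x36aebb82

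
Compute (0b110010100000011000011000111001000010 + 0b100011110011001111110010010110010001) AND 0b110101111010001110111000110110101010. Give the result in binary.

Add column by column in base 2, right to left:
  0+1 = 1
  1+0 = 1
  0+0 = 0
  0+0 = 0
  0+1 = 1
  0+0 = 0
  1+0 = 1
  0+1 = 1
  0+1 = 1
  1+0 = 1
  1+1 = 0 carry 1
  1+0+1 = 0 carry 1
  0+0+1 = 1
  0+1 = 1
  0+0 = 0
  1+0 = 1
  1+1 = 0 carry 1
  0+1+1 = 0 carry 1
  0+1+1 = 0 carry 1
  0+1+1 = 0 carry 1
  0+1+1 = 0 carry 1
  1+1+1 = 1 carry 1
  1+0+1 = 0 carry 1
  0+0+1 = 1
  0+1 = 1
  0+1 = 1
  0+0 = 0
  0+0 = 0
  0+1 = 1
  1+1 = 0 carry 1
  0+1+1 = 0 carry 1
  1+1+1 = 1 carry 1
  0+0+1 = 1
  0+0 = 0
  1+0 = 1
  1+1 = 0 carry 1
  final carry 1
Sum = 0b1010110010011101000001011001111010011; now AND with 0b110101111010001110111000110110101010:
  1010110010011101000001011001111010011
& 0110101111010001110111000110110101010
= 0010100010010001000001000000110000010

0b10100010010001000001000000110000010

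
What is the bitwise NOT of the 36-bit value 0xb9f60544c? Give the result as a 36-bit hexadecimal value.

Each hex digit d becomes f−d:
  b→4, 9→6, f→0, 6→9, 0→f, 5→a, 4→b, 4→b, c→3

0x4609fabb3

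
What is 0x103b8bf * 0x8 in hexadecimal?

Multiply each base-16 digit by 8, carrying:
  f×8 = 120 → write 8 carry 7
  b×8+7 = 95 → write f carry 5
  8×8+5 = 69 → write 5 carry 4
  b×8+4 = 92 → write c carry 5
  3×8+5 = 29 → write d carry 1
  0×8+1 = 1 → write 1
  1×8 = 8 → write 8

0x81dc5f8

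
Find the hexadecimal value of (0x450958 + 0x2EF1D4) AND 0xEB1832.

0x631820

Add column by column in base 16, right to left:
  8+4 = C
  5+D = 2 carry 1
  9+1+1 = B
  0+F = F
  5+E = 3 carry 1
  4+2+1 = 7
Sum = 0x73FB2C; now AND with 0xEB1832:
  7&E=6, 3&B=3, F&1=1, B&8=8, 2&3=2, C&2=0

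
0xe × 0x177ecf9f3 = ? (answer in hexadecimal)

Multiply each base-16 digit by 14, carrying:
  3×14 = 42 → write a carry 2
  f×14+2 = 212 → write 4 carry 13
  9×14+13 = 139 → write b carry 8
  f×14+8 = 218 → write a carry 13
  c×14+13 = 181 → write 5 carry 11
  e×14+11 = 207 → write f carry 12
  7×14+12 = 110 → write e carry 6
  7×14+6 = 104 → write 8 carry 6
  1×14+6 = 20 → write 4 carry 1
  remaining carry: 1

0x148ef5ab4a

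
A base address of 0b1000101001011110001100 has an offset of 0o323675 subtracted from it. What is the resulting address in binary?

0o323675 = 0b11010011110111101 in binary.
Subtract column by column in base 2:
  0-1 → 1 (borrow)
  0-0-1 → 1 (borrow)
  1-1-1 → 1 (borrow)
  1-1-1 → 1 (borrow)
  0-1-1 → 0 (borrow)
  0-1-1 → 0 (borrow)
  0-0-1 → 1 (borrow)
  1-1-1 → 1 (borrow)
  1-1-1 → 1 (borrow)
  1-1-1 → 1 (borrow)
  1-1-1 → 1 (borrow)
  0-0-1 → 1 (borrow)
  1-0-1 → 0
  0-1 → 1 (borrow)
  0-0-1 → 1 (borrow)
  1-1-1 → 1 (borrow)
  0-1-1 → 0 (borrow)
  1-0-1 → 0
  0-0 → 0
  0-0 → 0
  0-0 → 0
  1-0 → 1

0b1000001110111111001111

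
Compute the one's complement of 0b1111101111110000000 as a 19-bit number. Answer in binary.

Invert each bit: 1111101111110000000 → 0000010000001111111.

0b0000010000001111111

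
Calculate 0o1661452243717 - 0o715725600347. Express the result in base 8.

0o743524443350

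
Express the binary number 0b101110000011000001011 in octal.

Group the bits in threes: 101 110 000 011 000 001 011 → 5603013.

0o5603013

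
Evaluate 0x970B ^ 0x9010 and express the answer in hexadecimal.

XOR each hex digit independently (no carries):
  9^9=0, 7^0=7, 0^1=1, B^0=B

0x071B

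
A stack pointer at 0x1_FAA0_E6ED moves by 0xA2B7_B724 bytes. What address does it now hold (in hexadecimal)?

Add column by column in base 16, right to left:
  D+4 = 1 carry 1
  E+2+1 = 1 carry 1
  6+7+1 = E
  E+B = 9 carry 1
  0+7+1 = 8
  A+B = 5 carry 1
  A+2+1 = D
  F+A = 9 carry 1
  1+0+1 = 2

0x29D589E11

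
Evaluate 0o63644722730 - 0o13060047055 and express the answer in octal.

0o50564653653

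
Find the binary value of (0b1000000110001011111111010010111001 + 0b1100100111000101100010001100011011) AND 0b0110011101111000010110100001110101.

0b100001101010000000000000001010100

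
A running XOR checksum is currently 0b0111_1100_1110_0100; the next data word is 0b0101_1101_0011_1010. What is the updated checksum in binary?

XOR bit by bit (1 where the bits differ):
  0111110011100100
^ 0101110100111010
= 0010000111011110

0b0010000111011110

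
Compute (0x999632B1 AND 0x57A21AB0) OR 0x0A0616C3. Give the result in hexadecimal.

0x1B8616F3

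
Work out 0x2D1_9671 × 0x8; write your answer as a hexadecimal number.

0x168CB388

Multiply each base-16 digit by 8, carrying:
  1×8 = 8 → write 8
  7×8 = 56 → write 8 carry 3
  6×8+3 = 51 → write 3 carry 3
  9×8+3 = 75 → write B carry 4
  1×8+4 = 12 → write C
  D×8 = 104 → write 8 carry 6
  2×8+6 = 22 → write 6 carry 1
  remaining carry: 1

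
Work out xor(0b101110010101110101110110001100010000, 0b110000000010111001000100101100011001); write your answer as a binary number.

0b011110010111001100110010100000001001

XOR bit by bit (1 where the bits differ):
  101110010101110101110110001100010000
^ 110000000010111001000100101100011001
= 011110010111001100110010100000001001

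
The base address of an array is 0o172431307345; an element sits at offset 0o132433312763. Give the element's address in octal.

0o325064622330

Add column by column in base 8, right to left:
  5+3 = 0 carry 1
  4+6+1 = 3 carry 1
  3+7+1 = 3 carry 1
  7+2+1 = 2 carry 1
  0+1+1 = 2
  3+3 = 6
  1+3 = 4
  3+3 = 6
  4+4 = 0 carry 1
  2+2+1 = 5
  7+3 = 2 carry 1
  1+1+1 = 3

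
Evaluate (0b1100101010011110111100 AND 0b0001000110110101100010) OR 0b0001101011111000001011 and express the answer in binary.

0b1101011111100101011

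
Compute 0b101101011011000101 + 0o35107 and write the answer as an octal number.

0b101101011011000101 = 0o553305 in octal.
Add column by column in base 8, right to left:
  5+7 = 4 carry 1
  0+0+1 = 1
  3+1 = 4
  3+5 = 0 carry 1
  5+3+1 = 1 carry 1
  5+0+1 = 6

0o610414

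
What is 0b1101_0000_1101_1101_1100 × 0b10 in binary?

0b110100001101110111000

Multiply each base-2 digit by 2, carrying:
  0×2 = 0 → write 0
  0×2 = 0 → write 0
  1×2 = 2 → write 0 carry 1
  1×2+1 = 3 → write 1 carry 1
  1×2+1 = 3 → write 1 carry 1
  0×2+1 = 1 → write 1
  1×2 = 2 → write 0 carry 1
  1×2+1 = 3 → write 1 carry 1
  1×2+1 = 3 → write 1 carry 1
  0×2+1 = 1 → write 1
  1×2 = 2 → write 0 carry 1
  1×2+1 = 3 → write 1 carry 1
  0×2+1 = 1 → write 1
  0×2 = 0 → write 0
  0×2 = 0 → write 0
  0×2 = 0 → write 0
  1×2 = 2 → write 0 carry 1
  0×2+1 = 1 → write 1
  1×2 = 2 → write 0 carry 1
  1×2+1 = 3 → write 1 carry 1
  remaining carry: 1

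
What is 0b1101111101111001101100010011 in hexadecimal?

0xdf79b13

Group the bits into nibbles: 1101 1111 0111 1001 1011 0001 0011 → df79b13.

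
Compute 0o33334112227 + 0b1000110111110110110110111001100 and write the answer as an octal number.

0b1000110111110110110110111001100 = 0o10676666714 in octal.
Add column by column in base 8, right to left:
  7+4 = 3 carry 1
  2+1+1 = 4
  2+7 = 1 carry 1
  2+6+1 = 1 carry 1
  1+6+1 = 0 carry 1
  1+6+1 = 0 carry 1
  4+6+1 = 3 carry 1
  3+7+1 = 3 carry 1
  3+6+1 = 2 carry 1
  3+0+1 = 4
  3+1 = 4

0o44233001143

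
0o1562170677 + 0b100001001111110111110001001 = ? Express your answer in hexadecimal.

0o1562170677 = 0xdc8f1bf in hexadecimal.
0b100001001111110111110001001 = 0x427ef89 in hexadecimal.
Add column by column in base 16, right to left:
  f+9 = 8 carry 1
  b+8+1 = 4 carry 1
  1+f+1 = 1 carry 1
  f+e+1 = e carry 1
  8+7+1 = 0 carry 1
  c+2+1 = f
  d+4 = 1 carry 1
  final carry 1

0x11f0e148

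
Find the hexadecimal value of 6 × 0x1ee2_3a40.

0xb94d5d80

Multiply each base-16 digit by 6, carrying:
  0×6 = 0 → write 0
  4×6 = 24 → write 8 carry 1
  a×6+1 = 61 → write d carry 3
  3×6+3 = 21 → write 5 carry 1
  2×6+1 = 13 → write d
  e×6 = 84 → write 4 carry 5
  e×6+5 = 89 → write 9 carry 5
  1×6+5 = 11 → write b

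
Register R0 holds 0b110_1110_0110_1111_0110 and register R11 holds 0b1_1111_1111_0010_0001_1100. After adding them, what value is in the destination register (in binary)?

Add column by column in base 2, right to left:
  0+0 = 0
  1+0 = 1
  1+1 = 0 carry 1
  0+1+1 = 0 carry 1
  1+1+1 = 1 carry 1
  1+0+1 = 0 carry 1
  1+0+1 = 0 carry 1
  1+0+1 = 0 carry 1
  0+0+1 = 1
  1+1 = 0 carry 1
  1+0+1 = 0 carry 1
  0+0+1 = 1
  0+1 = 1
  1+1 = 0 carry 1
  1+1+1 = 1 carry 1
  1+1+1 = 1 carry 1
  0+1+1 = 0 carry 1
  1+1+1 = 1 carry 1
  1+1+1 = 1 carry 1
  0+1+1 = 0 carry 1
  0+1+1 = 0 carry 1
  final carry 1

0b1001101101100100010010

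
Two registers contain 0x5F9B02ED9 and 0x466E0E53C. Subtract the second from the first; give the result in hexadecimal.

Subtract column by column in base 16:
  9-C → D (borrow)
  D-3-1 → 9
  E-5 → 9
  2-E → 4 (borrow)
  0-0-1 → F (borrow)
  B-E-1 → C (borrow)
  9-6-1 → 2
  F-6 → 9
  5-4 → 1

0x192CF499D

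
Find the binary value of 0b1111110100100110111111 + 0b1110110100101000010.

0b10001101011001100000001

Add column by column in base 2, right to left:
  1+0 = 1
  1+1 = 0 carry 1
  1+0+1 = 0 carry 1
  1+0+1 = 0 carry 1
  1+0+1 = 0 carry 1
  1+0+1 = 0 carry 1
  0+1+1 = 0 carry 1
  1+0+1 = 0 carry 1
  1+1+1 = 1 carry 1
  0+0+1 = 1
  0+0 = 0
  1+1 = 0 carry 1
  0+0+1 = 1
  0+1 = 1
  1+1 = 0 carry 1
  0+0+1 = 1
  1+1 = 0 carry 1
  1+1+1 = 1 carry 1
  1+1+1 = 1 carry 1
  1+0+1 = 0 carry 1
  1+0+1 = 0 carry 1
  1+0+1 = 0 carry 1
  final carry 1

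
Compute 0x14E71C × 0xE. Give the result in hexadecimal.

0x124A388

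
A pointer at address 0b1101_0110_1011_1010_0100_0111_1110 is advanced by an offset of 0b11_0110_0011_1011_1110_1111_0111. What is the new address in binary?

0b10000110011110110001101110101

Add column by column in base 2, right to left:
  0+1 = 1
  1+1 = 0 carry 1
  1+1+1 = 1 carry 1
  1+0+1 = 0 carry 1
  1+1+1 = 1 carry 1
  1+1+1 = 1 carry 1
  1+1+1 = 1 carry 1
  0+1+1 = 0 carry 1
  0+0+1 = 1
  0+1 = 1
  1+1 = 0 carry 1
  0+1+1 = 0 carry 1
  0+1+1 = 0 carry 1
  1+1+1 = 1 carry 1
  0+0+1 = 1
  1+1 = 0 carry 1
  1+1+1 = 1 carry 1
  1+1+1 = 1 carry 1
  0+0+1 = 1
  1+0 = 1
  0+0 = 0
  1+1 = 0 carry 1
  1+1+1 = 1 carry 1
  0+0+1 = 1
  1+1 = 0 carry 1
  0+1+1 = 0 carry 1
  1+0+1 = 0 carry 1
  1+0+1 = 0 carry 1
  final carry 1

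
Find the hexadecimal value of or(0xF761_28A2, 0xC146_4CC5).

0xF7676CE7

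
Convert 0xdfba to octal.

0o157672

Expand each hex digit to 4 bits: d=1101 f=1111 b=1011 a=1010.
Group the bits in threes: 001 101 111 110 111 010 → 157672.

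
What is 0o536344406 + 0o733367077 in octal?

0o1471733505

Add column by column in base 8, right to left:
  6+7 = 5 carry 1
  0+7+1 = 0 carry 1
  4+0+1 = 5
  4+7 = 3 carry 1
  4+6+1 = 3 carry 1
  3+3+1 = 7
  6+3 = 1 carry 1
  3+3+1 = 7
  5+7 = 4 carry 1
  final carry 1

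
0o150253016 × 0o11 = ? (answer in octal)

0o1653003176

Multiply each base-8 digit by 9, carrying:
  6×9 = 54 → write 6 carry 6
  1×9+6 = 15 → write 7 carry 1
  0×9+1 = 1 → write 1
  3×9 = 27 → write 3 carry 3
  5×9+3 = 48 → write 0 carry 6
  2×9+6 = 24 → write 0 carry 3
  0×9+3 = 3 → write 3
  5×9 = 45 → write 5 carry 5
  1×9+5 = 14 → write 6 carry 1
  remaining carry: 1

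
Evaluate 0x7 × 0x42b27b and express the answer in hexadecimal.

0x1d2e15d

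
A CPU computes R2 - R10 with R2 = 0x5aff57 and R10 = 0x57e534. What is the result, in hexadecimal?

0x31a23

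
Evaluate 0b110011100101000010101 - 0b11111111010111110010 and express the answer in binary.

0b10011101010000100011

Subtract column by column in base 2:
  1-0 → 1
  0-1 → 1 (borrow)
  1-0-1 → 0
  0-0 → 0
  1-1 → 0
  0-1 → 1 (borrow)
  0-1-1 → 0 (borrow)
  0-1-1 → 0 (borrow)
  0-1-1 → 0 (borrow)
  1-0-1 → 0
  0-1 → 1 (borrow)
  1-0-1 → 0
  0-1 → 1 (borrow)
  0-1-1 → 0 (borrow)
  1-1-1 → 1 (borrow)
  1-1-1 → 1 (borrow)
  1-1-1 → 1 (borrow)
  0-1-1 → 0 (borrow)
  0-1-1 → 0 (borrow)
  1-1-1 → 1 (borrow)
  1-0-1 → 0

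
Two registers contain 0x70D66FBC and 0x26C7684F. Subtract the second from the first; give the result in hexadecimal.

0x4A0F076D

Subtract column by column in base 16:
  C-F → D (borrow)
  B-4-1 → 6
  F-8 → 7
  6-6 → 0
  6-7 → F (borrow)
  D-C-1 → 0
  0-6 → A (borrow)
  7-2-1 → 4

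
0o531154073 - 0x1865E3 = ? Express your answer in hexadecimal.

0x54C7258

0o531154073 = 0x564D83B in hexadecimal.
Subtract column by column in base 16:
  B-3 → 8
  3-E → 5 (borrow)
  8-5-1 → 2
  D-6 → 7
  4-8 → C (borrow)
  6-1-1 → 4
  5-0 → 5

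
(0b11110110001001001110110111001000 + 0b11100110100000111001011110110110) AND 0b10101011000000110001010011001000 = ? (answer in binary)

Add column by column in base 2, right to left:
  0+0 = 0
  0+1 = 1
  0+1 = 1
  1+0 = 1
  0+1 = 1
  0+1 = 1
  1+0 = 1
  1+1 = 0 carry 1
  1+1+1 = 1 carry 1
  0+1+1 = 0 carry 1
  1+1+1 = 1 carry 1
  1+0+1 = 0 carry 1
  0+1+1 = 0 carry 1
  1+0+1 = 0 carry 1
  1+0+1 = 0 carry 1
  1+1+1 = 1 carry 1
  0+1+1 = 0 carry 1
  0+1+1 = 0 carry 1
  1+0+1 = 0 carry 1
  0+0+1 = 1
  0+0 = 0
  1+0 = 1
  0+0 = 0
  0+1 = 1
  0+0 = 0
  1+1 = 0 carry 1
  1+1+1 = 1 carry 1
  0+0+1 = 1
  1+0 = 1
  1+1 = 0 carry 1
  1+1+1 = 1 carry 1
  1+1+1 = 1 carry 1
  final carry 1
Sum = 0b111011100101010001000010101111110; now AND with 0b10101011000000110001010011001000:
  111011100101010001000010101111110
& 010101011000000110001010011001000
= 010001000000000000000010001001000

0b10001000000000000000010001001000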